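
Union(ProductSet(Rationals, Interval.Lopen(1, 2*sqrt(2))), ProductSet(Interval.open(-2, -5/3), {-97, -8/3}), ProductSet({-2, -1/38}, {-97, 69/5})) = Union(ProductSet({-2, -1/38}, {-97, 69/5}), ProductSet(Interval.open(-2, -5/3), {-97, -8/3}), ProductSet(Rationals, Interval.Lopen(1, 2*sqrt(2))))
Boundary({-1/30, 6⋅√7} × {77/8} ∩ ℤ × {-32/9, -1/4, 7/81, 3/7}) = ∅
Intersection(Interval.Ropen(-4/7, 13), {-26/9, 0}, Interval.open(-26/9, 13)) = {0}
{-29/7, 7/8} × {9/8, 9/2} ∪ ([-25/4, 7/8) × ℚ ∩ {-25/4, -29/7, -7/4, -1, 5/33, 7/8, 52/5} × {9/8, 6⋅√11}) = ({-29/7, 7/8} × {9/8, 9/2}) ∪ ({-25/4, -29/7, -7/4, -1, 5/33} × {9/8})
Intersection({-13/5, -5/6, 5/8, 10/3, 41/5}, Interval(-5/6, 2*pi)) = {-5/6, 5/8, 10/3}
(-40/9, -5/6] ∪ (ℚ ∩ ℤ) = ℤ ∪ (-40/9, -5/6]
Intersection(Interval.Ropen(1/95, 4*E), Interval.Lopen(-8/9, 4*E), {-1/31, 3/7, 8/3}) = {3/7, 8/3}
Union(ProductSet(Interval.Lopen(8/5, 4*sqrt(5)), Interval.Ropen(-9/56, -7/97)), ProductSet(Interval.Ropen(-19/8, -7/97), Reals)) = Union(ProductSet(Interval.Ropen(-19/8, -7/97), Reals), ProductSet(Interval.Lopen(8/5, 4*sqrt(5)), Interval.Ropen(-9/56, -7/97)))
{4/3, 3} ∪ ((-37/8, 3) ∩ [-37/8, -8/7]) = (-37/8, -8/7] ∪ {4/3, 3}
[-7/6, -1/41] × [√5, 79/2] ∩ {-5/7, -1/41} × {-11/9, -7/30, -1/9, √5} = {-5/7, -1/41} × {√5}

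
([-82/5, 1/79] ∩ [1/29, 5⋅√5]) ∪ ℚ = ℚ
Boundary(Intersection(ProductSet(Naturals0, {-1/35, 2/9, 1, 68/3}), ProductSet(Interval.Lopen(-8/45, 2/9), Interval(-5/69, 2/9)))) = ProductSet(Range(0, 1, 1), {-1/35, 2/9})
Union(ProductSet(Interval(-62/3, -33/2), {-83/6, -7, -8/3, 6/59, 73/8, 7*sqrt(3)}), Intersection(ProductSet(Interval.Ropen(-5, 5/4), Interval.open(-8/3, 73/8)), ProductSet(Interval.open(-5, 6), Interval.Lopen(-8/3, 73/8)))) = Union(ProductSet(Interval(-62/3, -33/2), {-83/6, -7, -8/3, 6/59, 73/8, 7*sqrt(3)}), ProductSet(Interval.open(-5, 5/4), Interval.open(-8/3, 73/8)))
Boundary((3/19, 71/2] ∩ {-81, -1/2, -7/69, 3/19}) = ∅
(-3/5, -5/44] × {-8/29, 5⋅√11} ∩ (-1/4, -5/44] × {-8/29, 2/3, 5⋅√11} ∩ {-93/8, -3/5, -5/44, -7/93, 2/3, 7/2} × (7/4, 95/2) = {-5/44} × {5⋅√11}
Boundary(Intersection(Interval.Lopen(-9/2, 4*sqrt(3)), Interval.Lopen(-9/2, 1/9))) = {-9/2, 1/9}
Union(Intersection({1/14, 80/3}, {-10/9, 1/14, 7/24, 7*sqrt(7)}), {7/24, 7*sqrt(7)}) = {1/14, 7/24, 7*sqrt(7)}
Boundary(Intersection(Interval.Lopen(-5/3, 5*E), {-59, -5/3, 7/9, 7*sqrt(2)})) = {7/9, 7*sqrt(2)}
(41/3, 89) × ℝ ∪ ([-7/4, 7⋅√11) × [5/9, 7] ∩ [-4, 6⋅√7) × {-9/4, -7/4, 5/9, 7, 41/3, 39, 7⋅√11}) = ((41/3, 89) × ℝ) ∪ ([-7/4, 6⋅√7) × {5/9, 7})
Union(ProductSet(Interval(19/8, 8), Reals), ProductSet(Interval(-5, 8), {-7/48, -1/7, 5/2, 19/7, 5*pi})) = Union(ProductSet(Interval(-5, 8), {-7/48, -1/7, 5/2, 19/7, 5*pi}), ProductSet(Interval(19/8, 8), Reals))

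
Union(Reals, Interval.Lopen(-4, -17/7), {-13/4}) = Interval(-oo, oo)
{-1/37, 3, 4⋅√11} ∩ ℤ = {3}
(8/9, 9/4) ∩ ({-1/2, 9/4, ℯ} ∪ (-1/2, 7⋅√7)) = (8/9, 9/4)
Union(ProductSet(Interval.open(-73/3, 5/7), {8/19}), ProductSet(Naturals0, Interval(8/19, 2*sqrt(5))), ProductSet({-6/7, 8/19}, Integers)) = Union(ProductSet({-6/7, 8/19}, Integers), ProductSet(Interval.open(-73/3, 5/7), {8/19}), ProductSet(Naturals0, Interval(8/19, 2*sqrt(5))))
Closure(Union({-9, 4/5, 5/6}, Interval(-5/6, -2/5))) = Union({-9, 4/5, 5/6}, Interval(-5/6, -2/5))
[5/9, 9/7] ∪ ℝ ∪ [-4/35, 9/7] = (-∞, ∞)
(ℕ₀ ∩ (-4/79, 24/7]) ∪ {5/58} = {0, 1, 2, 3} ∪ {5/58}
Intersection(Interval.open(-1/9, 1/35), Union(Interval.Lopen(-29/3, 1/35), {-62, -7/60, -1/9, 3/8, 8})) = Interval.open(-1/9, 1/35)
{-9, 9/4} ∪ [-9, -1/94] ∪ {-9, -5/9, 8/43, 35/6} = [-9, -1/94] ∪ {8/43, 9/4, 35/6}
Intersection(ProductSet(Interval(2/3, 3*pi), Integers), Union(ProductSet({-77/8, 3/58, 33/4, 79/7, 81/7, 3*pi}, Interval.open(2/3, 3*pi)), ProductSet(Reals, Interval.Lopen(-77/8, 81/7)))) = ProductSet(Interval(2/3, 3*pi), Range(-9, 12, 1))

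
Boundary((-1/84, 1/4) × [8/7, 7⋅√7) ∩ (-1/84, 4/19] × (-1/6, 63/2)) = ({-1/84, 4/19} × [8/7, 7⋅√7]) ∪ ([-1/84, 4/19] × {8/7, 7⋅√7})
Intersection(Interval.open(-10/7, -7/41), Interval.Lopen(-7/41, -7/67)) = EmptySet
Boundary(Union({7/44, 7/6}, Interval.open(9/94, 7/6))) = {9/94, 7/6}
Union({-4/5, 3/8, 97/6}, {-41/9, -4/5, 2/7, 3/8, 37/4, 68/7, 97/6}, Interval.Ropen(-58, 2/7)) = Union({3/8, 37/4, 68/7, 97/6}, Interval(-58, 2/7))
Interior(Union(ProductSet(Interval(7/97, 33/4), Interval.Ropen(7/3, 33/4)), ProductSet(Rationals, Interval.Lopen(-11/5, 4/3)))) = Union(ProductSet(Complement(Rationals, Interval(-oo, oo)), Interval.Lopen(-11/5, 4/3)), ProductSet(Interval.open(7/97, 33/4), Interval.open(7/3, 33/4)))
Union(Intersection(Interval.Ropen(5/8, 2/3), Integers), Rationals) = Rationals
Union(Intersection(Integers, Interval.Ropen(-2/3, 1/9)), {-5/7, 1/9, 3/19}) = Union({-5/7, 1/9, 3/19}, Range(0, 1, 1))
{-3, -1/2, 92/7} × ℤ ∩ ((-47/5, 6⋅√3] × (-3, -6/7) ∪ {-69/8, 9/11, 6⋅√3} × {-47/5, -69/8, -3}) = {-3, -1/2} × {-2, -1}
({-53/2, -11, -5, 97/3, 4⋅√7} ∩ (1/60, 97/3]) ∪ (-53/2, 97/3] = (-53/2, 97/3]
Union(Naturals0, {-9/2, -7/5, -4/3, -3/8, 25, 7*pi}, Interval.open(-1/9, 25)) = Union({-9/2, -7/5, -4/3, -3/8}, Interval.Lopen(-1/9, 25), Naturals0)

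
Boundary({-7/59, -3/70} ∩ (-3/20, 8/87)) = {-7/59, -3/70}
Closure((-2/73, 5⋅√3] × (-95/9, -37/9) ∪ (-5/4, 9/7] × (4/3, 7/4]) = ({-5/4, 9/7} × [4/3, 7/4]) ∪ ([-5/4, 9/7] × {4/3, 7/4}) ∪ ((-5/4, 9/7] × (4/3, 7/4]) ∪ ({-2/73, 5⋅√3} × [-95/9, -37/9]) ∪ ([-2/73, 5⋅√3] × {-95/9, -37/9}) ∪ ((-2/73, 5⋅√3] × (-95/9, -37/9))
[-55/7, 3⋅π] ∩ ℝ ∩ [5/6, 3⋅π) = [5/6, 3⋅π)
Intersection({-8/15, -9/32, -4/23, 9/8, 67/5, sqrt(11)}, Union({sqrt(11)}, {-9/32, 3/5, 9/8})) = {-9/32, 9/8, sqrt(11)}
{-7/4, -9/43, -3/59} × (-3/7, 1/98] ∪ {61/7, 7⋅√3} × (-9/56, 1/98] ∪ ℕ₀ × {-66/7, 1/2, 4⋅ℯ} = (ℕ₀ × {-66/7, 1/2, 4⋅ℯ}) ∪ ({-7/4, -9/43, -3/59} × (-3/7, 1/98]) ∪ ({61/7, 7⋅√3} × (-9/56, 1/98])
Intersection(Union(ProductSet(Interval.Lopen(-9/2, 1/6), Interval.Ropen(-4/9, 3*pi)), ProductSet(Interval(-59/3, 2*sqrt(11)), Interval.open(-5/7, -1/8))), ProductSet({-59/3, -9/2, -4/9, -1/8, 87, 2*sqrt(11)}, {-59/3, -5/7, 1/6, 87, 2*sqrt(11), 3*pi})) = ProductSet({-4/9, -1/8}, {1/6, 2*sqrt(11)})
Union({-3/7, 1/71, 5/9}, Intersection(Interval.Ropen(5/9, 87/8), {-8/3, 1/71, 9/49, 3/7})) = {-3/7, 1/71, 5/9}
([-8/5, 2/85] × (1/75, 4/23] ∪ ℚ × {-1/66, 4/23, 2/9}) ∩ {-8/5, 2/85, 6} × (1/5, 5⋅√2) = {-8/5, 2/85, 6} × {2/9}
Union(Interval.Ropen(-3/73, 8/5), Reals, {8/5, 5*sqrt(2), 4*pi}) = Interval(-oo, oo)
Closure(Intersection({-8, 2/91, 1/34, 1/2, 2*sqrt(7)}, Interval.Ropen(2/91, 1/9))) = {2/91, 1/34}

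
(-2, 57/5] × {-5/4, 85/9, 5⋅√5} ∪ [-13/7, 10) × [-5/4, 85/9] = ([-13/7, 10) × [-5/4, 85/9]) ∪ ((-2, 57/5] × {-5/4, 85/9, 5⋅√5})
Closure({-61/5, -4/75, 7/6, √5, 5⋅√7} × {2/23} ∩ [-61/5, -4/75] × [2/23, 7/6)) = {-61/5, -4/75} × {2/23}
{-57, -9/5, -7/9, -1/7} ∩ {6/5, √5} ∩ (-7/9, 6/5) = ∅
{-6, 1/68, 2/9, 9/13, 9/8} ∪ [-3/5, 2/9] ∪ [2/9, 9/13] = {-6, 9/8} ∪ [-3/5, 9/13]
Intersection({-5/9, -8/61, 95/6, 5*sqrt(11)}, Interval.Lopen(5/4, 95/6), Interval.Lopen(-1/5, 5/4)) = EmptySet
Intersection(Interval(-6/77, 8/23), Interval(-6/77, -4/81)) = Interval(-6/77, -4/81)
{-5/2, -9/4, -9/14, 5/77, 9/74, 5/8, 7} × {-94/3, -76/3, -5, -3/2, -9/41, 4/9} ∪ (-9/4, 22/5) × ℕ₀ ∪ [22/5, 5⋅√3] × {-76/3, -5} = ((-9/4, 22/5) × ℕ₀) ∪ ([22/5, 5⋅√3] × {-76/3, -5}) ∪ ({-5/2, -9/4, -9/14, 5/77, 9/74, 5/8, 7} × {-94/3, -76/3, -5, -3/2, -9/41, 4/9})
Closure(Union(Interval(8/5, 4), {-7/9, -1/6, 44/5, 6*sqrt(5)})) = Union({-7/9, -1/6, 44/5, 6*sqrt(5)}, Interval(8/5, 4))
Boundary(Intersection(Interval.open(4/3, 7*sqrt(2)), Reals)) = {4/3, 7*sqrt(2)}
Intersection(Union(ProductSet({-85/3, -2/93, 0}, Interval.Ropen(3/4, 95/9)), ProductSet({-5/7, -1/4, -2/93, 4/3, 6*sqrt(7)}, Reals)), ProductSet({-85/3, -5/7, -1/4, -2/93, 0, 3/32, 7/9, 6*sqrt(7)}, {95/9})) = ProductSet({-5/7, -1/4, -2/93, 6*sqrt(7)}, {95/9})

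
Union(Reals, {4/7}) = Reals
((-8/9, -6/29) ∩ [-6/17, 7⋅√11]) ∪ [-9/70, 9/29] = [-6/17, -6/29) ∪ [-9/70, 9/29]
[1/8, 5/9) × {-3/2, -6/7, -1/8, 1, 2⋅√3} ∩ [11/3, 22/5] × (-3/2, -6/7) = ∅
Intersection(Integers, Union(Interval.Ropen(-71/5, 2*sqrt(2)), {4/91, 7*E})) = Range(-14, 3, 1)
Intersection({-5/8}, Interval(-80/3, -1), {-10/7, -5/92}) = EmptySet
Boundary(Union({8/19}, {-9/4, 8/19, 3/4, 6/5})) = {-9/4, 8/19, 3/4, 6/5}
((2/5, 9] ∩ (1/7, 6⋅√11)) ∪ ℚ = ℚ ∪ [2/5, 9]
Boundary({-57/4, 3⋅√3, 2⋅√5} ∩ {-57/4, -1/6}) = {-57/4}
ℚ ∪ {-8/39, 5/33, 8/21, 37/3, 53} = ℚ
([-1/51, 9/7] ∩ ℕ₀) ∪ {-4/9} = {-4/9} ∪ {0, 1}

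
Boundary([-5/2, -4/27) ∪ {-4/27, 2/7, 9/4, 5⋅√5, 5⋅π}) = {-5/2, -4/27, 2/7, 9/4, 5⋅√5, 5⋅π}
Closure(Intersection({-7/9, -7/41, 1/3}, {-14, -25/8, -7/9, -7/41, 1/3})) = {-7/9, -7/41, 1/3}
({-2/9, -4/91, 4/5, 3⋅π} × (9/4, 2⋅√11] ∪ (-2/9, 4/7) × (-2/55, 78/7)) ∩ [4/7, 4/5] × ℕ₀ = {4/5} × {3, 4, 5, 6}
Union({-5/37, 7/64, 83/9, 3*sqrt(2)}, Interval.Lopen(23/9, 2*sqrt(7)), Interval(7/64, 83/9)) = Union({-5/37}, Interval(7/64, 83/9))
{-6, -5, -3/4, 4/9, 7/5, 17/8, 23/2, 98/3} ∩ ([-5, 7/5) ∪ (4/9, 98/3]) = {-5, -3/4, 4/9, 7/5, 17/8, 23/2, 98/3}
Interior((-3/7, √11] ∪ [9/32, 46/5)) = (-3/7, 46/5)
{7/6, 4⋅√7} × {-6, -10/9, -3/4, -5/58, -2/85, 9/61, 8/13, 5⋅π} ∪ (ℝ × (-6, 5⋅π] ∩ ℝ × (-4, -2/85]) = (ℝ × (-4, -2/85]) ∪ ({7/6, 4⋅√7} × {-6, -10/9, -3/4, -5/58, -2/85, 9/61, 8/13, 5⋅π})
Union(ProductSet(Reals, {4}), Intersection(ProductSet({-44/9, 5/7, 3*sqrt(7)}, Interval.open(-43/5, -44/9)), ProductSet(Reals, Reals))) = Union(ProductSet({-44/9, 5/7, 3*sqrt(7)}, Interval.open(-43/5, -44/9)), ProductSet(Reals, {4}))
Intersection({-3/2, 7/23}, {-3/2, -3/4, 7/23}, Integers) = EmptySet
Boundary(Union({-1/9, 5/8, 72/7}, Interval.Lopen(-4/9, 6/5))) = {-4/9, 6/5, 72/7}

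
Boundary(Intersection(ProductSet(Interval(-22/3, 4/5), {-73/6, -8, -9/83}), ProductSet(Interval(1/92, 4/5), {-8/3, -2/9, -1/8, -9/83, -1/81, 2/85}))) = ProductSet(Interval(1/92, 4/5), {-9/83})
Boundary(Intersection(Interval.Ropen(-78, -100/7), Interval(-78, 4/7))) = {-78, -100/7}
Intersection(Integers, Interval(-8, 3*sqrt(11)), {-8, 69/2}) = {-8}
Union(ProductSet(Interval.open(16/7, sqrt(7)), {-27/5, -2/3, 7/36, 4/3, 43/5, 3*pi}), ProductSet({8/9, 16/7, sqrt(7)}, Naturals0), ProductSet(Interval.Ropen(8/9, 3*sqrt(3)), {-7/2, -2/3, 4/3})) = Union(ProductSet({8/9, 16/7, sqrt(7)}, Naturals0), ProductSet(Interval.Ropen(8/9, 3*sqrt(3)), {-7/2, -2/3, 4/3}), ProductSet(Interval.open(16/7, sqrt(7)), {-27/5, -2/3, 7/36, 4/3, 43/5, 3*pi}))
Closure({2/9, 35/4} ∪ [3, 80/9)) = {2/9} ∪ [3, 80/9]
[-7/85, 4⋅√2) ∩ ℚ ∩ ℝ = ℚ ∩ [-7/85, 4⋅√2)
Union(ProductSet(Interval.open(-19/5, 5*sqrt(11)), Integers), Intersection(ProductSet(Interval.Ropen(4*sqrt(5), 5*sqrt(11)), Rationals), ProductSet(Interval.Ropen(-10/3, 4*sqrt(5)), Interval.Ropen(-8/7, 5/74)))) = ProductSet(Interval.open(-19/5, 5*sqrt(11)), Integers)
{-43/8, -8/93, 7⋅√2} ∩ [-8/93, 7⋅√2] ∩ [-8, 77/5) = {-8/93, 7⋅√2}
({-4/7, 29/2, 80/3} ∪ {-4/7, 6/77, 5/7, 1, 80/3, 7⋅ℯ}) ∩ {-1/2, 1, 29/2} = {1, 29/2}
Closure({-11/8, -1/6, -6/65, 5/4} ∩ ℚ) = {-11/8, -1/6, -6/65, 5/4}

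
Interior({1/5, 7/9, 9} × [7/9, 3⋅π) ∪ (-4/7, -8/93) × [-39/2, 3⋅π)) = (-4/7, -8/93) × (-39/2, 3⋅π)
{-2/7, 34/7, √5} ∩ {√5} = {√5}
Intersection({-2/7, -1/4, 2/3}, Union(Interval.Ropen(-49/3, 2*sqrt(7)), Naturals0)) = {-2/7, -1/4, 2/3}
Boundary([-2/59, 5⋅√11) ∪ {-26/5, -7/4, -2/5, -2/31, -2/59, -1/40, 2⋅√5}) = {-26/5, -7/4, -2/5, -2/31, -2/59, 5⋅√11}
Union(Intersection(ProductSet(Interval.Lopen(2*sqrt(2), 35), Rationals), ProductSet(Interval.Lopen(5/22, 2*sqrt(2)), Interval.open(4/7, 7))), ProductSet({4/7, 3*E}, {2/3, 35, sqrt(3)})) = ProductSet({4/7, 3*E}, {2/3, 35, sqrt(3)})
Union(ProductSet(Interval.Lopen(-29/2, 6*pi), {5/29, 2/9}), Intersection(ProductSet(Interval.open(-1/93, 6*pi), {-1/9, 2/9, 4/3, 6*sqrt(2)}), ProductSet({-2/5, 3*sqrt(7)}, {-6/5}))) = ProductSet(Interval.Lopen(-29/2, 6*pi), {5/29, 2/9})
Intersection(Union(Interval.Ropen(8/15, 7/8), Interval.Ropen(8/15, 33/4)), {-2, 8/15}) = {8/15}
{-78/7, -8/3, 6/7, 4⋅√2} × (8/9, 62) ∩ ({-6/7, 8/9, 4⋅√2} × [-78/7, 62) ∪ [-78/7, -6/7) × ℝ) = {-78/7, -8/3, 4⋅√2} × (8/9, 62)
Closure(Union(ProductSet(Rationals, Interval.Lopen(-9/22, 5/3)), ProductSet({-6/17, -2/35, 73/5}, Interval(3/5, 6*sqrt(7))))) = Union(ProductSet({-6/17, -2/35, 73/5}, Interval(3/5, 6*sqrt(7))), ProductSet(Reals, Interval(-9/22, 5/3)))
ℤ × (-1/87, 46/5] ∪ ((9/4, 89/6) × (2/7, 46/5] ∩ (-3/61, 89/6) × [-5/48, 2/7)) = ℤ × (-1/87, 46/5]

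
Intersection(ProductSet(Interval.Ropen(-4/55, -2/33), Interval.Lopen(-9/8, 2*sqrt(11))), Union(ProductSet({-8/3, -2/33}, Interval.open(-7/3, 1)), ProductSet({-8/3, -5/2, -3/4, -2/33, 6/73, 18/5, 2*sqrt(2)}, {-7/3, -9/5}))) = EmptySet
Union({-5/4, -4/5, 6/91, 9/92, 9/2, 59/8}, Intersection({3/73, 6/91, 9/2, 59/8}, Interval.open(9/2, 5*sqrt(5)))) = {-5/4, -4/5, 6/91, 9/92, 9/2, 59/8}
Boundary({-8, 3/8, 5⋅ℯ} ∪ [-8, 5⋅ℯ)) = {-8, 5⋅ℯ}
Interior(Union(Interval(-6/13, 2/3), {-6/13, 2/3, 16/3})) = Interval.open(-6/13, 2/3)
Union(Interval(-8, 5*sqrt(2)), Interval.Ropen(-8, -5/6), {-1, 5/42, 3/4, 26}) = Union({26}, Interval(-8, 5*sqrt(2)))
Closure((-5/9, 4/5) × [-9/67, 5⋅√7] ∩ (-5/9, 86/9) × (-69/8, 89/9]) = [-5/9, 4/5] × [-9/67, 89/9]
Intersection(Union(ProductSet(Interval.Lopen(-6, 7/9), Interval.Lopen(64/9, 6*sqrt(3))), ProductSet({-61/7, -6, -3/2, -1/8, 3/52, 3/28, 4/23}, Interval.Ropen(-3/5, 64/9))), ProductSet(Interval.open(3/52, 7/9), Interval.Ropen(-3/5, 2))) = ProductSet({3/28, 4/23}, Interval.Ropen(-3/5, 2))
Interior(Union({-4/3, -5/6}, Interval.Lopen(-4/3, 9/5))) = Interval.open(-4/3, 9/5)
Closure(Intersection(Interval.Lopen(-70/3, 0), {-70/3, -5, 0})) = {-5, 0}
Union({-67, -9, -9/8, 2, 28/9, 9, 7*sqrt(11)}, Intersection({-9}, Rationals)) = {-67, -9, -9/8, 2, 28/9, 9, 7*sqrt(11)}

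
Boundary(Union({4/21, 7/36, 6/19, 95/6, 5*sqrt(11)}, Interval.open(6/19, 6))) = {4/21, 7/36, 6/19, 6, 95/6, 5*sqrt(11)}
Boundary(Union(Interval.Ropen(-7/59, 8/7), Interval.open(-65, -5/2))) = {-65, -5/2, -7/59, 8/7}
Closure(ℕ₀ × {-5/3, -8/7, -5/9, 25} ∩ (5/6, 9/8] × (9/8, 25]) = {1} × {25}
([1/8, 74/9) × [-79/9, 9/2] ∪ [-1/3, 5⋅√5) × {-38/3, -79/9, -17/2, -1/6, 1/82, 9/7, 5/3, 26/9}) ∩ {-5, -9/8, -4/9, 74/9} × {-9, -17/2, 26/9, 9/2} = {74/9} × {-17/2, 26/9}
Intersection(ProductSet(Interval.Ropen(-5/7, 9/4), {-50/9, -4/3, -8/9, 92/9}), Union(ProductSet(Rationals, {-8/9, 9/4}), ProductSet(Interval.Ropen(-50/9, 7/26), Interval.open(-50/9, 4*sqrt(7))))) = Union(ProductSet(Intersection(Interval.Ropen(-5/7, 9/4), Rationals), {-8/9}), ProductSet(Interval.Ropen(-5/7, 7/26), {-4/3, -8/9, 92/9}))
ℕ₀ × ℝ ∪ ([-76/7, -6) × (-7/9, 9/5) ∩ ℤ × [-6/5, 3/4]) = (ℕ₀ × ℝ) ∪ ({-10, -9, -8, -7} × (-7/9, 3/4])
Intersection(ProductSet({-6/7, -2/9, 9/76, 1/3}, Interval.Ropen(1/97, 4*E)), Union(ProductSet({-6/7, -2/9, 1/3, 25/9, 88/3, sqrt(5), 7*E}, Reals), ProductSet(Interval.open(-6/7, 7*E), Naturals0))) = Union(ProductSet({-6/7, -2/9, 1/3}, Interval.Ropen(1/97, 4*E)), ProductSet({-2/9, 9/76, 1/3}, Range(1, 11, 1)))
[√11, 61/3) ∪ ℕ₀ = ℕ₀ ∪ [√11, 61/3)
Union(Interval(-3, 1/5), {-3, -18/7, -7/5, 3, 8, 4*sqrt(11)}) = Union({3, 8, 4*sqrt(11)}, Interval(-3, 1/5))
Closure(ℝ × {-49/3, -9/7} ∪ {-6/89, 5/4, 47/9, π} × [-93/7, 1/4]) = (ℝ × {-49/3, -9/7}) ∪ ({-6/89, 5/4, 47/9, π} × [-93/7, 1/4])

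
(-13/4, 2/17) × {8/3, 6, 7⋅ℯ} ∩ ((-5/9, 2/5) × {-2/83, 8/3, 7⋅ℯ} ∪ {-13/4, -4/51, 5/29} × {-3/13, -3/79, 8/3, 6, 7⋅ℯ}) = ({-4/51} × {8/3, 6, 7⋅ℯ}) ∪ ((-5/9, 2/17) × {8/3, 7⋅ℯ})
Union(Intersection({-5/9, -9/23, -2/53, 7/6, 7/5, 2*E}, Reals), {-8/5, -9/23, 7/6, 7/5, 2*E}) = {-8/5, -5/9, -9/23, -2/53, 7/6, 7/5, 2*E}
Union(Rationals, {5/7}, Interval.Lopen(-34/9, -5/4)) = Union(Interval(-34/9, -5/4), Rationals)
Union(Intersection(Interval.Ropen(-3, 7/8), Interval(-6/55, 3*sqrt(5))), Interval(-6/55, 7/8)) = Interval(-6/55, 7/8)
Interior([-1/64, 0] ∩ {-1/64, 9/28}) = ∅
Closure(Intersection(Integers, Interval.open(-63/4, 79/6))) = Range(-15, 14, 1)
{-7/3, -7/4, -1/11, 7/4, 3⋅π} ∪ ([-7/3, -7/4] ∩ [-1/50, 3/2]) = {-7/3, -7/4, -1/11, 7/4, 3⋅π}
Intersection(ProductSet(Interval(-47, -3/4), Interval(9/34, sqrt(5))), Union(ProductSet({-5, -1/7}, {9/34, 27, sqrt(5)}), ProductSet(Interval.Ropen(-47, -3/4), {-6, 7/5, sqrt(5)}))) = Union(ProductSet({-5}, {9/34, sqrt(5)}), ProductSet(Interval.Ropen(-47, -3/4), {7/5, sqrt(5)}))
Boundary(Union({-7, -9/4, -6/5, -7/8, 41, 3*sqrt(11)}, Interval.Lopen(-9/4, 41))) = {-7, -9/4, 41}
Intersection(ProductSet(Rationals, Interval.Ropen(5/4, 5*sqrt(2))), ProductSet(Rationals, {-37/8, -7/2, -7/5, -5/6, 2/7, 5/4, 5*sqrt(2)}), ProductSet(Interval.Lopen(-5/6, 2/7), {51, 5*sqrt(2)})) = EmptySet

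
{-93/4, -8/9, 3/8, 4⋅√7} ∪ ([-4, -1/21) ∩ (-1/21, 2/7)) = {-93/4, -8/9, 3/8, 4⋅√7}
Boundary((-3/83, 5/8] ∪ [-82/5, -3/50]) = {-82/5, -3/50, -3/83, 5/8}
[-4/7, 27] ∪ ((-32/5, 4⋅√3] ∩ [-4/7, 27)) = [-4/7, 27]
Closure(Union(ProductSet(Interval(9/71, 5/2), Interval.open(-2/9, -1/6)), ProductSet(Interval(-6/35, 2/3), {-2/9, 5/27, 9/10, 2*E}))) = Union(ProductSet(Interval(-6/35, 2/3), {-2/9, 5/27, 9/10, 2*E}), ProductSet(Interval(9/71, 5/2), Interval(-2/9, -1/6)))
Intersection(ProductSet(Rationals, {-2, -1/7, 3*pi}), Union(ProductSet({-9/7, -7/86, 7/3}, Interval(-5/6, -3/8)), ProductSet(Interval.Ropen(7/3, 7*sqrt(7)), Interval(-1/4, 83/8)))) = ProductSet(Intersection(Interval.Ropen(7/3, 7*sqrt(7)), Rationals), {-1/7, 3*pi})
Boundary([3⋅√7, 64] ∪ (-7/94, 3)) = {-7/94, 3, 64, 3⋅√7}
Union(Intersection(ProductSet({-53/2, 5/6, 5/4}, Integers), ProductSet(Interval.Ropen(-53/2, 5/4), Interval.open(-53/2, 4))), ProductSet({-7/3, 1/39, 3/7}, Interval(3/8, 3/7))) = Union(ProductSet({-53/2, 5/6}, Range(-26, 4, 1)), ProductSet({-7/3, 1/39, 3/7}, Interval(3/8, 3/7)))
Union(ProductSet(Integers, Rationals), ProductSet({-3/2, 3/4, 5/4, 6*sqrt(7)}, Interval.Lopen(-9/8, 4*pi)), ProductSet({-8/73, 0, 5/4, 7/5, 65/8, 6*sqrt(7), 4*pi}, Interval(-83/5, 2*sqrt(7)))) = Union(ProductSet({-3/2, 3/4, 5/4, 6*sqrt(7)}, Interval.Lopen(-9/8, 4*pi)), ProductSet({-8/73, 0, 5/4, 7/5, 65/8, 6*sqrt(7), 4*pi}, Interval(-83/5, 2*sqrt(7))), ProductSet(Integers, Rationals))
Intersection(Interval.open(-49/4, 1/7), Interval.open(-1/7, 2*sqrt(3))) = Interval.open(-1/7, 1/7)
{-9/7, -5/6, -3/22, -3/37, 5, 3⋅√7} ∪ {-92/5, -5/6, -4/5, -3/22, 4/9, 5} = {-92/5, -9/7, -5/6, -4/5, -3/22, -3/37, 4/9, 5, 3⋅√7}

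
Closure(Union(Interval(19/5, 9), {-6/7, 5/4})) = Union({-6/7, 5/4}, Interval(19/5, 9))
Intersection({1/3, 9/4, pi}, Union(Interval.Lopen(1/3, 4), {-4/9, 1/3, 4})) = {1/3, 9/4, pi}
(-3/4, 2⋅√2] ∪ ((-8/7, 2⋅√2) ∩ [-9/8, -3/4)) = [-9/8, -3/4) ∪ (-3/4, 2⋅√2]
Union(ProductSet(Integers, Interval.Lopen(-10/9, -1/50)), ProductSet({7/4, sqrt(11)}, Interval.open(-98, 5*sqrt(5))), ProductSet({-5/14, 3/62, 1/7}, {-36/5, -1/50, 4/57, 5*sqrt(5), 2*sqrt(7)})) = Union(ProductSet({7/4, sqrt(11)}, Interval.open(-98, 5*sqrt(5))), ProductSet({-5/14, 3/62, 1/7}, {-36/5, -1/50, 4/57, 5*sqrt(5), 2*sqrt(7)}), ProductSet(Integers, Interval.Lopen(-10/9, -1/50)))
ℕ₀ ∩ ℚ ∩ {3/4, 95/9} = ∅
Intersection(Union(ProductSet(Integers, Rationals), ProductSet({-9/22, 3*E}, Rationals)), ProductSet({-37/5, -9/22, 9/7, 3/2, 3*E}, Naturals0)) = ProductSet({-9/22, 3*E}, Naturals0)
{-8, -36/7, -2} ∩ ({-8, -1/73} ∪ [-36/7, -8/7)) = {-8, -36/7, -2}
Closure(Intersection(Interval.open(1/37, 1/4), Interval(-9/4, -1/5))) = EmptySet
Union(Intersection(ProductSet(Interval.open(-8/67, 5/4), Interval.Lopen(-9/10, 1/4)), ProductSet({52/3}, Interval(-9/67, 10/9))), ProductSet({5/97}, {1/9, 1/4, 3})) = ProductSet({5/97}, {1/9, 1/4, 3})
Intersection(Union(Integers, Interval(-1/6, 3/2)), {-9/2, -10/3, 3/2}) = {3/2}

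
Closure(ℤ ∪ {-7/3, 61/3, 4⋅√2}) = ℤ ∪ {-7/3, 61/3, 4⋅√2}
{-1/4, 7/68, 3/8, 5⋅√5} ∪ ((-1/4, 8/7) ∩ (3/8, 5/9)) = {-1/4, 7/68, 5⋅√5} ∪ [3/8, 5/9)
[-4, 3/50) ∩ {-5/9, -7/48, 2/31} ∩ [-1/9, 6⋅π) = ∅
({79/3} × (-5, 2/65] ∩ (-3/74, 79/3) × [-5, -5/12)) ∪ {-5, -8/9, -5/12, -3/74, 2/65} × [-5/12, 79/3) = {-5, -8/9, -5/12, -3/74, 2/65} × [-5/12, 79/3)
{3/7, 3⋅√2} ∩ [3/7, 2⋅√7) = {3/7, 3⋅√2}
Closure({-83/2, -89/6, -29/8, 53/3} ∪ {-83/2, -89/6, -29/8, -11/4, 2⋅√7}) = {-83/2, -89/6, -29/8, -11/4, 53/3, 2⋅√7}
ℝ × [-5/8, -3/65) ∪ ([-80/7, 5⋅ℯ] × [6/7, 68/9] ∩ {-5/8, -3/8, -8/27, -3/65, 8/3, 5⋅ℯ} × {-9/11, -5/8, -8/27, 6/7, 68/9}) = (ℝ × [-5/8, -3/65)) ∪ ({-5/8, -3/8, -8/27, -3/65, 8/3, 5⋅ℯ} × {6/7, 68/9})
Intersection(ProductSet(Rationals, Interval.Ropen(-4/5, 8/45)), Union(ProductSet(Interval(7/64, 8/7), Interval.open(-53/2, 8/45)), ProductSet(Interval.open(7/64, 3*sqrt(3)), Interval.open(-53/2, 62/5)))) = ProductSet(Union(Intersection(Interval(7/64, 8/7), Rationals), Intersection(Interval.open(7/64, 3*sqrt(3)), Rationals)), Interval.Ropen(-4/5, 8/45))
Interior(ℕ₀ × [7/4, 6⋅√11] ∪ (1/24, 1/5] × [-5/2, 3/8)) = (1/24, 1/5) × (-5/2, 3/8)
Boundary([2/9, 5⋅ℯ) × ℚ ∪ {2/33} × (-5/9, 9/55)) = ({2/33} × [-5/9, 9/55]) ∪ ([2/9, 5⋅ℯ] × ℝ)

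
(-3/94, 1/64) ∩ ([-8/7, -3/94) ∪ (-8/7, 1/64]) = (-3/94, 1/64)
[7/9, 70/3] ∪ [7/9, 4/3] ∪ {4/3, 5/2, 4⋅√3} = [7/9, 70/3]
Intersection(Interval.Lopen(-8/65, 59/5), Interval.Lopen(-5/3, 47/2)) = Interval.Lopen(-8/65, 59/5)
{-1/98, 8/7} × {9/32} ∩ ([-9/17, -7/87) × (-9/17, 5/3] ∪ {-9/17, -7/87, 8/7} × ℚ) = {8/7} × {9/32}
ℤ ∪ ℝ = ℝ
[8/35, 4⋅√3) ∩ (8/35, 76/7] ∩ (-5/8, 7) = (8/35, 4⋅√3)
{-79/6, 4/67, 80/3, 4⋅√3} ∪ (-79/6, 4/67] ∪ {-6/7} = [-79/6, 4/67] ∪ {80/3, 4⋅√3}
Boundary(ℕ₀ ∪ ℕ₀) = ℕ₀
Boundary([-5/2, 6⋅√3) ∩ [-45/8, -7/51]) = {-5/2, -7/51}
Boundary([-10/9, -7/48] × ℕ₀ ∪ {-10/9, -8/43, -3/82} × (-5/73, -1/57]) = ([-10/9, -7/48] × ℕ₀) ∪ ({-10/9, -8/43, -3/82} × [-5/73, -1/57])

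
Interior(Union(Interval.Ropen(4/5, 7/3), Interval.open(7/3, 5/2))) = Union(Interval.open(4/5, 7/3), Interval.open(7/3, 5/2))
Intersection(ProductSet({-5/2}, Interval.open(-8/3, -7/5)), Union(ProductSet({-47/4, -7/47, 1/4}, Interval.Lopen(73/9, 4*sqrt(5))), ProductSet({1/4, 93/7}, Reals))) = EmptySet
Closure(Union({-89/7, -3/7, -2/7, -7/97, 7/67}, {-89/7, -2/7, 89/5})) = {-89/7, -3/7, -2/7, -7/97, 7/67, 89/5}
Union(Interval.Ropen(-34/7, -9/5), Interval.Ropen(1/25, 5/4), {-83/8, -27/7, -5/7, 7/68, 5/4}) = Union({-83/8, -5/7}, Interval.Ropen(-34/7, -9/5), Interval(1/25, 5/4))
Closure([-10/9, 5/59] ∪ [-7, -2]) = [-7, -2] ∪ [-10/9, 5/59]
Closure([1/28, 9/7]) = [1/28, 9/7]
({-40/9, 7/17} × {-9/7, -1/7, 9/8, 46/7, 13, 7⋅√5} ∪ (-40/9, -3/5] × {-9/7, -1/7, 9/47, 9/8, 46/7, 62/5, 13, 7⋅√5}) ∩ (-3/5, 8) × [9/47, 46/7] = {7/17} × {9/8, 46/7}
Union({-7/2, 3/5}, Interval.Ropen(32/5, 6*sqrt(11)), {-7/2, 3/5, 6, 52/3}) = Union({-7/2, 3/5, 6}, Interval.Ropen(32/5, 6*sqrt(11)))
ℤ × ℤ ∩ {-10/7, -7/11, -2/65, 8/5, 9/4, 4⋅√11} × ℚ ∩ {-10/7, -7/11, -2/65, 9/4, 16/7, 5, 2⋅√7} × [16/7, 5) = ∅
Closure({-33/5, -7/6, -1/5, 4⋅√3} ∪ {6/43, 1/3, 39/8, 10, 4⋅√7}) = {-33/5, -7/6, -1/5, 6/43, 1/3, 39/8, 10, 4⋅√3, 4⋅√7}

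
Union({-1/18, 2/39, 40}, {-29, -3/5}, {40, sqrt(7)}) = {-29, -3/5, -1/18, 2/39, 40, sqrt(7)}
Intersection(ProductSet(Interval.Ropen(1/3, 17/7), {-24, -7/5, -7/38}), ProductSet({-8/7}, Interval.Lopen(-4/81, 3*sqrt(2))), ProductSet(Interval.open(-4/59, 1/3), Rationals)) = EmptySet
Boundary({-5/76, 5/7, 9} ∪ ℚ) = ℝ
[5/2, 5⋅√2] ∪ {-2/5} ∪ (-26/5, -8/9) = (-26/5, -8/9) ∪ {-2/5} ∪ [5/2, 5⋅√2]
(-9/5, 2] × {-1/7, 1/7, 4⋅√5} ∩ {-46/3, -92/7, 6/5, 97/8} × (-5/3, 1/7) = {6/5} × {-1/7}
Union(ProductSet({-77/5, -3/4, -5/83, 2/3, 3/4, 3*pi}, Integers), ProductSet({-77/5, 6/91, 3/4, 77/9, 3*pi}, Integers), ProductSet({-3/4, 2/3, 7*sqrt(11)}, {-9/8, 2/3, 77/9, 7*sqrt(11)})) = Union(ProductSet({-3/4, 2/3, 7*sqrt(11)}, {-9/8, 2/3, 77/9, 7*sqrt(11)}), ProductSet({-77/5, -3/4, -5/83, 6/91, 2/3, 3/4, 77/9, 3*pi}, Integers))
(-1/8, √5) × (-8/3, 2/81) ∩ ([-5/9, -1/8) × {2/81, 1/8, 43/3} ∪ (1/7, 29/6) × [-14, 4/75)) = (1/7, √5) × (-8/3, 2/81)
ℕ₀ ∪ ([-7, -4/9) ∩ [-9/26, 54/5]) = ℕ₀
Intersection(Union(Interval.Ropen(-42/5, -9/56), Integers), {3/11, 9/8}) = EmptySet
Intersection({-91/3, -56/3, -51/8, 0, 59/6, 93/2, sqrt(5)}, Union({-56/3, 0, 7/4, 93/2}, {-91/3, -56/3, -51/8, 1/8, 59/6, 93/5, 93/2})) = {-91/3, -56/3, -51/8, 0, 59/6, 93/2}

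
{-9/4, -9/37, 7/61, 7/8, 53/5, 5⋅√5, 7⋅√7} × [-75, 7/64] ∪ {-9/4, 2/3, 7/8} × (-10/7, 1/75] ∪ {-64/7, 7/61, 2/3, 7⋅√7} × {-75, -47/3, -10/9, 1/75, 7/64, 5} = ({-9/4, 2/3, 7/8} × (-10/7, 1/75]) ∪ ({-64/7, 7/61, 2/3, 7⋅√7} × {-75, -47/3, -10/9, 1/75, 7/64, 5}) ∪ ({-9/4, -9/37, 7/61, 7/8, 53/5, 5⋅√5, 7⋅√7} × [-75, 7/64])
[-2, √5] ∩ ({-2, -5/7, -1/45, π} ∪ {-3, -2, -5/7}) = {-2, -5/7, -1/45}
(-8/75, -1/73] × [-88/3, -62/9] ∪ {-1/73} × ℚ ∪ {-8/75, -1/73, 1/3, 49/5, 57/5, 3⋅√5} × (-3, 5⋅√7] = ({-1/73} × ℚ) ∪ ((-8/75, -1/73] × [-88/3, -62/9]) ∪ ({-8/75, -1/73, 1/3, 49/5, 57/5, 3⋅√5} × (-3, 5⋅√7])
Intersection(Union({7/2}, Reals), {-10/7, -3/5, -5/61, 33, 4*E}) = {-10/7, -3/5, -5/61, 33, 4*E}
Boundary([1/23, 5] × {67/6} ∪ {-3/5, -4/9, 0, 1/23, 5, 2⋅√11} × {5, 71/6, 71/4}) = ([1/23, 5] × {67/6}) ∪ ({-3/5, -4/9, 0, 1/23, 5, 2⋅√11} × {5, 71/6, 71/4})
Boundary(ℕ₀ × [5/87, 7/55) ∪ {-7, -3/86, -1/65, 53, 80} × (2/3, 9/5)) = (ℕ₀ × [5/87, 7/55]) ∪ ({-7, -3/86, -1/65, 53, 80} × [2/3, 9/5])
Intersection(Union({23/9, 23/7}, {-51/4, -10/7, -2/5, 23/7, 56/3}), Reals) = {-51/4, -10/7, -2/5, 23/9, 23/7, 56/3}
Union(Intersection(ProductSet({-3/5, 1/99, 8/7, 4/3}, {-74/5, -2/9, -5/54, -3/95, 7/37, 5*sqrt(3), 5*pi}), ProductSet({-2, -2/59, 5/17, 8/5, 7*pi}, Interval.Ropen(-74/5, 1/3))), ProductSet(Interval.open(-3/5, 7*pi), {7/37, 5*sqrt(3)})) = ProductSet(Interval.open(-3/5, 7*pi), {7/37, 5*sqrt(3)})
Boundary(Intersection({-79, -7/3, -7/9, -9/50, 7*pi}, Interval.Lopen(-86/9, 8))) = {-7/3, -7/9, -9/50}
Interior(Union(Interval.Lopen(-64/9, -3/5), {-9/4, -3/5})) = Interval.open(-64/9, -3/5)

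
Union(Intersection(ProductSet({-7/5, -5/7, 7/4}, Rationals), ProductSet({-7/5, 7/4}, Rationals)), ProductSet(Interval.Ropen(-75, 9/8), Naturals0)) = Union(ProductSet({-7/5, 7/4}, Rationals), ProductSet(Interval.Ropen(-75, 9/8), Naturals0))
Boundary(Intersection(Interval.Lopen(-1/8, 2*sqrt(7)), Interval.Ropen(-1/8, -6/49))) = {-1/8, -6/49}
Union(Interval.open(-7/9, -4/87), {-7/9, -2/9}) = Interval.Ropen(-7/9, -4/87)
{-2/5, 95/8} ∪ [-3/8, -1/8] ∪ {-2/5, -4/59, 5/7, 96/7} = {-2/5, -4/59, 5/7, 95/8, 96/7} ∪ [-3/8, -1/8]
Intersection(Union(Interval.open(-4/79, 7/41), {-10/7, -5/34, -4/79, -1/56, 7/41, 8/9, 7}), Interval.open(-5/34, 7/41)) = Interval.Ropen(-4/79, 7/41)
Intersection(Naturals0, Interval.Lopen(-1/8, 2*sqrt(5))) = Range(0, 5, 1)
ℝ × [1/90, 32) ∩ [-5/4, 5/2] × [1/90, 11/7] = [-5/4, 5/2] × [1/90, 11/7]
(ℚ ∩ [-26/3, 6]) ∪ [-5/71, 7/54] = [-5/71, 7/54] ∪ (ℚ ∩ [-26/3, 6])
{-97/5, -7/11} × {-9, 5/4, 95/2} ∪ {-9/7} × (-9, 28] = ({-9/7} × (-9, 28]) ∪ ({-97/5, -7/11} × {-9, 5/4, 95/2})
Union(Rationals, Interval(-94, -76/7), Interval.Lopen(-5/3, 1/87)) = Union(Interval(-94, -76/7), Interval(-5/3, 1/87), Rationals)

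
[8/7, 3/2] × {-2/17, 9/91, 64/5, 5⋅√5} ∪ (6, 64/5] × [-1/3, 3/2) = ((6, 64/5] × [-1/3, 3/2)) ∪ ([8/7, 3/2] × {-2/17, 9/91, 64/5, 5⋅√5})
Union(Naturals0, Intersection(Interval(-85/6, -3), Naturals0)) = Naturals0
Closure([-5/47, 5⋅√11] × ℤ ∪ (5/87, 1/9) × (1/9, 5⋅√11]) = ([-5/47, 5⋅√11] × ℤ) ∪ ({5/87, 1/9} × [1/9, 5⋅√11]) ∪ ([5/87, 1/9] × {1/9, 5⋅√11}) ∪ ((5/87, 1/9) × (1/9, 5⋅√11])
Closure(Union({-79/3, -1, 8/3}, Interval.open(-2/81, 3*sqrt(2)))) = Union({-79/3, -1}, Interval(-2/81, 3*sqrt(2)))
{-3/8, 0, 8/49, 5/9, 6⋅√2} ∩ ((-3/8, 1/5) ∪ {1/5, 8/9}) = {0, 8/49}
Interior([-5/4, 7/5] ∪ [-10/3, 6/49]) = (-10/3, 7/5)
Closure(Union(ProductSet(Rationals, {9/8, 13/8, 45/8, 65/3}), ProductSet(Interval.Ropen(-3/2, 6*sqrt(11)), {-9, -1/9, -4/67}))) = Union(ProductSet(Interval(-3/2, 6*sqrt(11)), {-9, -1/9, -4/67}), ProductSet(Reals, {9/8, 13/8, 45/8, 65/3}))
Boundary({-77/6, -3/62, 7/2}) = {-77/6, -3/62, 7/2}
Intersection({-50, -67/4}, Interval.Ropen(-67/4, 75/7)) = {-67/4}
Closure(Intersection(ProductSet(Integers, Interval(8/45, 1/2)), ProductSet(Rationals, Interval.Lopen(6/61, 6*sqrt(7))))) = ProductSet(Integers, Interval(8/45, 1/2))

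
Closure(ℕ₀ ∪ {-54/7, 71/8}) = {-54/7, 71/8} ∪ ℕ₀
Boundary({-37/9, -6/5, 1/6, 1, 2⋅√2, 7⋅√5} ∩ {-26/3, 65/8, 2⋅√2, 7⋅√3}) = {2⋅√2}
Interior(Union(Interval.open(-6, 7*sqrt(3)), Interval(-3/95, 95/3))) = Interval.open(-6, 95/3)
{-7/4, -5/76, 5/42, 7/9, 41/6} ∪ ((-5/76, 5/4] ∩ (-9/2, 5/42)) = {-7/4, 7/9, 41/6} ∪ [-5/76, 5/42]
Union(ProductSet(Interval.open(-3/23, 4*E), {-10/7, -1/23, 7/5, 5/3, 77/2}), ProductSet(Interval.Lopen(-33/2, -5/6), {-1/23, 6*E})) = Union(ProductSet(Interval.Lopen(-33/2, -5/6), {-1/23, 6*E}), ProductSet(Interval.open(-3/23, 4*E), {-10/7, -1/23, 7/5, 5/3, 77/2}))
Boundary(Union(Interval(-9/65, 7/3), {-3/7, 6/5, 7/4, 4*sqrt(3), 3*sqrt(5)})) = {-3/7, -9/65, 7/3, 4*sqrt(3), 3*sqrt(5)}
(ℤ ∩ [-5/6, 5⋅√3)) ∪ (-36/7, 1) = (-36/7, 1] ∪ {0, 1, …, 8}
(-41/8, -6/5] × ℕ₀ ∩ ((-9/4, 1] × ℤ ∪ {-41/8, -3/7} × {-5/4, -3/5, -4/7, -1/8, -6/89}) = (-9/4, -6/5] × ℕ₀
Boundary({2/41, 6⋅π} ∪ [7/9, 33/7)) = {2/41, 7/9, 33/7, 6⋅π}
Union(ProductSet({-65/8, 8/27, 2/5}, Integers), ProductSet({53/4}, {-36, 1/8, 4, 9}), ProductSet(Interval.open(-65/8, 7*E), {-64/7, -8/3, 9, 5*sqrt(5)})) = Union(ProductSet({53/4}, {-36, 1/8, 4, 9}), ProductSet({-65/8, 8/27, 2/5}, Integers), ProductSet(Interval.open(-65/8, 7*E), {-64/7, -8/3, 9, 5*sqrt(5)}))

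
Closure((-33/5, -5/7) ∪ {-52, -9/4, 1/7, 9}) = {-52, 1/7, 9} ∪ [-33/5, -5/7]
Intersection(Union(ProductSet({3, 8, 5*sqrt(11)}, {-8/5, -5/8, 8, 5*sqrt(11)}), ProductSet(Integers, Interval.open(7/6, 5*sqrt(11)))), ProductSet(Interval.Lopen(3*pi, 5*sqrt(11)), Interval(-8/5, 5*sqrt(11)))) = Union(ProductSet({5*sqrt(11)}, {-8/5, -5/8, 8, 5*sqrt(11)}), ProductSet(Range(10, 17, 1), Interval.open(7/6, 5*sqrt(11))))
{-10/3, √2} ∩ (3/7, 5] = {√2}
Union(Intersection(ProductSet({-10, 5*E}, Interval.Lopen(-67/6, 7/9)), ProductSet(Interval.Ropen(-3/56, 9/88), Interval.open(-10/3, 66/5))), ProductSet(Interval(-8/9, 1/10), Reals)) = ProductSet(Interval(-8/9, 1/10), Reals)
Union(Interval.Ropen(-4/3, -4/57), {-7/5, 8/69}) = Union({-7/5, 8/69}, Interval.Ropen(-4/3, -4/57))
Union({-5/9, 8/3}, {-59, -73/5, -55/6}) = {-59, -73/5, -55/6, -5/9, 8/3}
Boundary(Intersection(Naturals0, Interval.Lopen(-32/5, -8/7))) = EmptySet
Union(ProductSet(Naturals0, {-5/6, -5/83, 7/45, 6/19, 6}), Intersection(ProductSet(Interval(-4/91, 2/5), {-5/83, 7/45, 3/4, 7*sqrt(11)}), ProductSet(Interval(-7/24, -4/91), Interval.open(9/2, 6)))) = ProductSet(Naturals0, {-5/6, -5/83, 7/45, 6/19, 6})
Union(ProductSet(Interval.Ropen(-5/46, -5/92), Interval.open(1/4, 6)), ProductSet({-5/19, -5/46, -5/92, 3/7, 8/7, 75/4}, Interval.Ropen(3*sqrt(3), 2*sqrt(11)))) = Union(ProductSet({-5/19, -5/46, -5/92, 3/7, 8/7, 75/4}, Interval.Ropen(3*sqrt(3), 2*sqrt(11))), ProductSet(Interval.Ropen(-5/46, -5/92), Interval.open(1/4, 6)))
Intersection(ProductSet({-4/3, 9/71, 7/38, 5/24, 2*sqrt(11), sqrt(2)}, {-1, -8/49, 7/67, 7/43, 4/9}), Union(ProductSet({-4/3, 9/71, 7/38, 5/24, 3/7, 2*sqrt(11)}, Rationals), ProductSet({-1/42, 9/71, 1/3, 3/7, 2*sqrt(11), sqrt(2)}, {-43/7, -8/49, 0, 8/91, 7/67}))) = Union(ProductSet({9/71, 2*sqrt(11), sqrt(2)}, {-8/49, 7/67}), ProductSet({-4/3, 9/71, 7/38, 5/24, 2*sqrt(11)}, {-1, -8/49, 7/67, 7/43, 4/9}))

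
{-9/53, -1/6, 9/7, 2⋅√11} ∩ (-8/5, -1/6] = {-9/53, -1/6}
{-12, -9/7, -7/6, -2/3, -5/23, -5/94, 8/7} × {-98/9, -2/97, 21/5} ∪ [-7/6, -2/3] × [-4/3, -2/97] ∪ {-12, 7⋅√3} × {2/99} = ({-12, 7⋅√3} × {2/99}) ∪ ([-7/6, -2/3] × [-4/3, -2/97]) ∪ ({-12, -9/7, -7/6, -2/3, -5/23, -5/94, 8/7} × {-98/9, -2/97, 21/5})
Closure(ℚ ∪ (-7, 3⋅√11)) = ℚ ∪ (-∞, ∞)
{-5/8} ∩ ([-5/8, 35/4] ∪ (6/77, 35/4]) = {-5/8}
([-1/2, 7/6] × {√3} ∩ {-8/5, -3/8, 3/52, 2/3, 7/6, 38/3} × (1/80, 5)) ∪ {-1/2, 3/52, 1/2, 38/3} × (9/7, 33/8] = ({-3/8, 3/52, 2/3, 7/6} × {√3}) ∪ ({-1/2, 3/52, 1/2, 38/3} × (9/7, 33/8])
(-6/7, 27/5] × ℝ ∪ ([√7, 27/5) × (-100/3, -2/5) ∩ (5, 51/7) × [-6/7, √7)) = (-6/7, 27/5] × ℝ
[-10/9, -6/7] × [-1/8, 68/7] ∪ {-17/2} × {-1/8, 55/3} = ({-17/2} × {-1/8, 55/3}) ∪ ([-10/9, -6/7] × [-1/8, 68/7])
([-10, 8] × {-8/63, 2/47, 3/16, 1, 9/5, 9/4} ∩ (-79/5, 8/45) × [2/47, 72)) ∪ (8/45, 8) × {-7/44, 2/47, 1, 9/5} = ((8/45, 8) × {-7/44, 2/47, 1, 9/5}) ∪ ([-10, 8/45) × {2/47, 3/16, 1, 9/5, 9/4})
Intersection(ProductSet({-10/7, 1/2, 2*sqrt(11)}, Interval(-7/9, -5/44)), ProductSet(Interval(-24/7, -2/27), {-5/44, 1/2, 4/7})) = ProductSet({-10/7}, {-5/44})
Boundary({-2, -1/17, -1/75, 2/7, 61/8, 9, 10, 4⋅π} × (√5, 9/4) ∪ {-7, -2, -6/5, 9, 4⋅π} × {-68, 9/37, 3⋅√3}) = ({-7, -2, -6/5, 9, 4⋅π} × {-68, 9/37, 3⋅√3}) ∪ ({-2, -1/17, -1/75, 2/7, 61/8, 9, 10, 4⋅π} × [√5, 9/4])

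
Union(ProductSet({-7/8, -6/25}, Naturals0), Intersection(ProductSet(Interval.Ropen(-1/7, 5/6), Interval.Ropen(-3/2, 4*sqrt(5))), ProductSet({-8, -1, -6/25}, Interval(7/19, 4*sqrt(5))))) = ProductSet({-7/8, -6/25}, Naturals0)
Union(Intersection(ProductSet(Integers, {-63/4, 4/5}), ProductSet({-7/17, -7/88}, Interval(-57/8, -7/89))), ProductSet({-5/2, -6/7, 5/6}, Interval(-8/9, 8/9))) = ProductSet({-5/2, -6/7, 5/6}, Interval(-8/9, 8/9))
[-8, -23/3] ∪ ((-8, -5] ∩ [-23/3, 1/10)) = [-8, -5]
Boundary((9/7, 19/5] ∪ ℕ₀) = {9/7, 19/5} ∪ (ℕ₀ \ (9/7, 19/5))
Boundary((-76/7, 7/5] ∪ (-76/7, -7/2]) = {-76/7, 7/5}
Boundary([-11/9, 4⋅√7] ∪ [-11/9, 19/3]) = {-11/9, 4⋅√7}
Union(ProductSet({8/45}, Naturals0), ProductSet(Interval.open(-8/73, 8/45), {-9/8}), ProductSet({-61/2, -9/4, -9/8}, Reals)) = Union(ProductSet({8/45}, Naturals0), ProductSet({-61/2, -9/4, -9/8}, Reals), ProductSet(Interval.open(-8/73, 8/45), {-9/8}))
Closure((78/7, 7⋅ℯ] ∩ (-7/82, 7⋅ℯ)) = [78/7, 7⋅ℯ]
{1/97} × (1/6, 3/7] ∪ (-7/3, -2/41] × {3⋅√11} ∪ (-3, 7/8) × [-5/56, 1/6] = ({1/97} × (1/6, 3/7]) ∪ ((-3, 7/8) × [-5/56, 1/6]) ∪ ((-7/3, -2/41] × {3⋅√11})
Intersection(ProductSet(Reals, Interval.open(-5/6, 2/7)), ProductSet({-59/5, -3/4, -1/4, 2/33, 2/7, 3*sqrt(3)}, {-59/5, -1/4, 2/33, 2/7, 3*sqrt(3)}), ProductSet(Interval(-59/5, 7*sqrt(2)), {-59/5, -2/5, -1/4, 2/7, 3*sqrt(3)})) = ProductSet({-59/5, -3/4, -1/4, 2/33, 2/7, 3*sqrt(3)}, {-1/4})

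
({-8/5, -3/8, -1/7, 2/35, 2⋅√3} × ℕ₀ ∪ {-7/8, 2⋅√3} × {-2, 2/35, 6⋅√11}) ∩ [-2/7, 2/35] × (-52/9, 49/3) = {-1/7, 2/35} × {0, 1, …, 16}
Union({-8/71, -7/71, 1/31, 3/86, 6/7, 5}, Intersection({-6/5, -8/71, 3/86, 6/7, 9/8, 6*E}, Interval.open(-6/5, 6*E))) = {-8/71, -7/71, 1/31, 3/86, 6/7, 9/8, 5}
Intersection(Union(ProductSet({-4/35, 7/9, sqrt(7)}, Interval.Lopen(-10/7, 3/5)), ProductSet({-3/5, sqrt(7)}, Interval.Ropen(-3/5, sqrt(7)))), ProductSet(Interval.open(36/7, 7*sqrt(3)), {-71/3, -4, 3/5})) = EmptySet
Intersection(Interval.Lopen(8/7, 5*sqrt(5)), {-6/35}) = EmptySet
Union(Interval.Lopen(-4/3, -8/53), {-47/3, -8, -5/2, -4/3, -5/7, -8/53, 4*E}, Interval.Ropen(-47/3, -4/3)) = Union({4*E}, Interval(-47/3, -8/53))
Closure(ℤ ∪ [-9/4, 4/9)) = ℤ ∪ [-9/4, 4/9]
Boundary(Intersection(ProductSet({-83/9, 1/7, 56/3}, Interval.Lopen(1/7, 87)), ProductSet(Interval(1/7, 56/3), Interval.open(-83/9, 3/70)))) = EmptySet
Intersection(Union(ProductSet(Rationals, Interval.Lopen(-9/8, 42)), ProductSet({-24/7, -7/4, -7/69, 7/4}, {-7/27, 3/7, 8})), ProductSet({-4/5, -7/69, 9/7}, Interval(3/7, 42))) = ProductSet({-4/5, -7/69, 9/7}, Interval(3/7, 42))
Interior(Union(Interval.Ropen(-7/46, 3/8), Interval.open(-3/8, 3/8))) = Interval.open(-3/8, 3/8)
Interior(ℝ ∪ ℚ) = ℝ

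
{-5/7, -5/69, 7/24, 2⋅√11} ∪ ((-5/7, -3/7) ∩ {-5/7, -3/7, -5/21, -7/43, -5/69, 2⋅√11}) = {-5/7, -5/69, 7/24, 2⋅√11}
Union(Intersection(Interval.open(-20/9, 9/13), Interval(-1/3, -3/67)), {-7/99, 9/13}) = Union({9/13}, Interval(-1/3, -3/67))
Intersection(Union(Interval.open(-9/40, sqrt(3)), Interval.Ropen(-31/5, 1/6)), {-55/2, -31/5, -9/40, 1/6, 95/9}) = {-31/5, -9/40, 1/6}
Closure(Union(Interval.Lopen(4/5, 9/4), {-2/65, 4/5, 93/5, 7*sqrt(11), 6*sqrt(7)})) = Union({-2/65, 93/5, 7*sqrt(11), 6*sqrt(7)}, Interval(4/5, 9/4))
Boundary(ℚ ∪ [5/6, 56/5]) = (-∞, 5/6] ∪ [56/5, ∞)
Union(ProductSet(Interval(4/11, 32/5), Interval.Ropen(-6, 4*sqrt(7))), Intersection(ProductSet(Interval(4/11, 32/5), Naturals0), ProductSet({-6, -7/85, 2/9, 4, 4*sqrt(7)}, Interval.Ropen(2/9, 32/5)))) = ProductSet(Interval(4/11, 32/5), Interval.Ropen(-6, 4*sqrt(7)))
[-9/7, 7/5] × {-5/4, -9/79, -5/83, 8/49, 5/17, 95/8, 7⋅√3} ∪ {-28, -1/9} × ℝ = ({-28, -1/9} × ℝ) ∪ ([-9/7, 7/5] × {-5/4, -9/79, -5/83, 8/49, 5/17, 95/8, 7⋅√3})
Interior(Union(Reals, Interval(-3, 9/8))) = Interval(-oo, oo)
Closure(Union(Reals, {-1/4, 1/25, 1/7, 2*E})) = Reals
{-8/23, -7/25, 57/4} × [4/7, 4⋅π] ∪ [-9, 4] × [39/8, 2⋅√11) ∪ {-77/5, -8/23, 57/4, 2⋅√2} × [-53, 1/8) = ({-8/23, -7/25, 57/4} × [4/7, 4⋅π]) ∪ ({-77/5, -8/23, 57/4, 2⋅√2} × [-53, 1/8)) ∪ ([-9, 4] × [39/8, 2⋅√11))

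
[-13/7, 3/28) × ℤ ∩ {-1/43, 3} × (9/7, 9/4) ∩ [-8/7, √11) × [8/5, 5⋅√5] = {-1/43} × {2}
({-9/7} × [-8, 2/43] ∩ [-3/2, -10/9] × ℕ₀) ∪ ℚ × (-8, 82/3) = ℚ × (-8, 82/3)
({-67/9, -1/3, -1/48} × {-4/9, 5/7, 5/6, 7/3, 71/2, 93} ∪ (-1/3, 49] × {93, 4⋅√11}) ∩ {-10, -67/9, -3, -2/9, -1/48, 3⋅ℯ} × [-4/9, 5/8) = {-67/9, -1/48} × {-4/9}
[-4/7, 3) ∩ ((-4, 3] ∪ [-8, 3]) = [-4/7, 3)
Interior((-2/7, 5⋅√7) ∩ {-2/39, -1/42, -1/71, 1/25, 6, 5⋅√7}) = ∅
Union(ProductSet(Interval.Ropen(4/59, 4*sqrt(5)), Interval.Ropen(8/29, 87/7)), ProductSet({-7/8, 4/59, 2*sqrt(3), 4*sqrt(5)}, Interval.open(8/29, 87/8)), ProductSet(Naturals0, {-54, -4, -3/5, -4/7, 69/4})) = Union(ProductSet({-7/8, 4/59, 2*sqrt(3), 4*sqrt(5)}, Interval.open(8/29, 87/8)), ProductSet(Interval.Ropen(4/59, 4*sqrt(5)), Interval.Ropen(8/29, 87/7)), ProductSet(Naturals0, {-54, -4, -3/5, -4/7, 69/4}))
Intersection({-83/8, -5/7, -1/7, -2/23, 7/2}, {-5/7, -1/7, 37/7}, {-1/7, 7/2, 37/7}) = {-1/7}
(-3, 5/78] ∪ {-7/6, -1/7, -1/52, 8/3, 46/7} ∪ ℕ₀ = (-3, 5/78] ∪ ℕ₀ ∪ {8/3, 46/7}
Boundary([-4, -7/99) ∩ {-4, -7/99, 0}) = {-4}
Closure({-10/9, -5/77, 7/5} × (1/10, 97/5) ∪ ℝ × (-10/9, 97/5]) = ℝ × [-10/9, 97/5]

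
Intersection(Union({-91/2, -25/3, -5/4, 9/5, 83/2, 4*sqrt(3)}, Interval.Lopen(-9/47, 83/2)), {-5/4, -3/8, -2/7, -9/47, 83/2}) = {-5/4, 83/2}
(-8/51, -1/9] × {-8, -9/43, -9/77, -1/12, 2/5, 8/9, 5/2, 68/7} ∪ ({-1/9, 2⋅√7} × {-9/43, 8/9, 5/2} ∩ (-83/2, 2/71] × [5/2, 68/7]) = (-8/51, -1/9] × {-8, -9/43, -9/77, -1/12, 2/5, 8/9, 5/2, 68/7}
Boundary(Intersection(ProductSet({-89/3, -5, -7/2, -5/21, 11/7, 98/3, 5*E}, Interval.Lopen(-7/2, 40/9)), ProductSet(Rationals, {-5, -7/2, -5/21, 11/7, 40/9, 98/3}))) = ProductSet({-89/3, -5, -7/2, -5/21, 11/7, 98/3}, {-5/21, 11/7, 40/9})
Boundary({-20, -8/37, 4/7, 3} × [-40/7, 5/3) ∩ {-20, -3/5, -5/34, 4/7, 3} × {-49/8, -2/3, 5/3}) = {-20, 4/7, 3} × {-2/3}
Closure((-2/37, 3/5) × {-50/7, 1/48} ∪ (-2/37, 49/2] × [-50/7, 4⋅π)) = ({-2/37, 49/2} × [-50/7, 4⋅π]) ∪ ([-2/37, 49/2] × {-50/7, 4⋅π}) ∪ ((-2/37, 49/2] × [-50/7, 4⋅π))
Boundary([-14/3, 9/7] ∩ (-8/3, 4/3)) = {-8/3, 9/7}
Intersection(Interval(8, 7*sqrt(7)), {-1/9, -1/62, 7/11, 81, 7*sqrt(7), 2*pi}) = {7*sqrt(7)}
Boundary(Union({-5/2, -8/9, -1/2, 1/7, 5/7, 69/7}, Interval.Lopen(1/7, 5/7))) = {-5/2, -8/9, -1/2, 1/7, 5/7, 69/7}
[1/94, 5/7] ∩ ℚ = ℚ ∩ [1/94, 5/7]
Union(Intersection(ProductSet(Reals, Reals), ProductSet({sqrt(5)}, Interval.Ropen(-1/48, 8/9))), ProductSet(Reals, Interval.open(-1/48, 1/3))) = Union(ProductSet({sqrt(5)}, Interval.Ropen(-1/48, 8/9)), ProductSet(Reals, Interval.open(-1/48, 1/3)))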